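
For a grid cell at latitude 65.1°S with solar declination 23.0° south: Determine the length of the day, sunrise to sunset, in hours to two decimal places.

20.82 hours

cos H_s = −tan(-65.1°) · tan(-23.0°) = -0.9145, so H_s = arccos(-0.9145) = 156.13°.
Day length = 2 H_s / 15° h⁻¹ = 312.26° / 15 = 20.817 h.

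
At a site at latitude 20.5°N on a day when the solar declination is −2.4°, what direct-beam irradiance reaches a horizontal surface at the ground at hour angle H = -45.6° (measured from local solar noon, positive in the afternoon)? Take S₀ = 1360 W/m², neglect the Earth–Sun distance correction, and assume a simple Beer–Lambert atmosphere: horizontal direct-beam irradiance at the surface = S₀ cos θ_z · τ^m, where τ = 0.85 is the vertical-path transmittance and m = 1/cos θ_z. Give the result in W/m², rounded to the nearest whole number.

With φ = 20.5°, δ = -2.4°, H = -45.60°: sin φ sin δ = -0.0147, cos φ cos δ cos H = 0.6548, so cos θ_z = 0.6401.
Air mass m = 1/cos θ_z = 1/0.6401 = 1.562; τ^m = 0.85^1.562 = 0.7758.
Surface direct beam = 1360 × 0.6401 × 0.7758 = 675.36 W/m².

675 W/m²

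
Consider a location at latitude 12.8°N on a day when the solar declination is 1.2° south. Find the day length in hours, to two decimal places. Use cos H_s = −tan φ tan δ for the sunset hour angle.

11.96 hours

The sunset hour angle satisfies cos H_s = −tan φ tan δ = 0.0048, giving H_s = 89.72°.
Day length = 2 H_s / 15° h⁻¹ = 179.44° / 15 = 11.963 h.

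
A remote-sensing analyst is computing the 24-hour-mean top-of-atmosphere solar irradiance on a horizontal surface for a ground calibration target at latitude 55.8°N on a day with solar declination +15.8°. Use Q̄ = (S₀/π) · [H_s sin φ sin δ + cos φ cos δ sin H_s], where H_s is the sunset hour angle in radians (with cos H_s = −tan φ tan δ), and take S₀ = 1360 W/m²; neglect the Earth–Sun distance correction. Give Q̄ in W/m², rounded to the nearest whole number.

408 W/m²

The sunset hour angle satisfies cos H_s = −tan φ tan δ = -0.4164, giving H_s = 114.61°. In radians, H_s = 2.0003.
H_s sin φ sin δ = 2.0003 × 0.8271 × 0.2723 = 0.4505.
cos φ cos δ sin H_s = 0.5621 × 0.9622 × 0.9092 = 0.4917.
Q̄ = (1360/π) × (0.4505 + 0.4917) = 432.90 × 0.9422 = 407.88 W/m².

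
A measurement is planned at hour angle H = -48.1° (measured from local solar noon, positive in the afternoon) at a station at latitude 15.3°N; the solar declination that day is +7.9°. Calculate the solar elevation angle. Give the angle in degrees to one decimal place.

42.4°

cos θ_z = sin(15.3°) sin(7.9°) + cos(15.3°) cos(7.9°) cos(-48.10°) = 0.0363 + 0.6380 = 0.6743.
θ_z = arccos(0.6743) = 47.60°, so the elevation is 90° − 47.60° = 42.40°.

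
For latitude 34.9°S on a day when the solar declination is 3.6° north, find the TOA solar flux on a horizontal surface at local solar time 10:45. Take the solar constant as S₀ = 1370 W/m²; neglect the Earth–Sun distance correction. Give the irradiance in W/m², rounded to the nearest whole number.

1013 W/m²

Hour angle H = 15° × (10.75 − 12) = -18.75°.
cos θ_z = sin(-34.9°) sin(3.6°) + cos(-34.9°) cos(3.6°) cos(-18.75°) = -0.0359 + 0.7751 = 0.7392.
Top-of-atmosphere irradiance = S₀ cos θ_z = 1370 × 0.7392 = 1012.70 W/m².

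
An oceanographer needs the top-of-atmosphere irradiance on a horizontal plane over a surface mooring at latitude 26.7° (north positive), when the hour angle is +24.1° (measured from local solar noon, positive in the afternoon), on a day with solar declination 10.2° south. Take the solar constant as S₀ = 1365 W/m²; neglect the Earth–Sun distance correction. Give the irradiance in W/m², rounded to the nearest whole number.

987 W/m²

With φ = 26.7°, δ = -10.2°, H = 24.10°: sin φ sin δ = -0.0796, cos φ cos δ cos H = 0.8026, so cos θ_z = 0.7230.
Top-of-atmosphere irradiance = S₀ cos θ_z = 1365 × 0.7230 = 986.89 W/m².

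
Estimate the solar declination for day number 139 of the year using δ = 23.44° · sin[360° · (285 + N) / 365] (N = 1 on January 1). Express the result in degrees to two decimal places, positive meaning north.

360 × (285 + 139) / 365 = 418.192°; sin(418.192°) = 0.8498.
δ = 23.44 × 0.8498 = 19.919° ≈ +19.92°.

+19.92°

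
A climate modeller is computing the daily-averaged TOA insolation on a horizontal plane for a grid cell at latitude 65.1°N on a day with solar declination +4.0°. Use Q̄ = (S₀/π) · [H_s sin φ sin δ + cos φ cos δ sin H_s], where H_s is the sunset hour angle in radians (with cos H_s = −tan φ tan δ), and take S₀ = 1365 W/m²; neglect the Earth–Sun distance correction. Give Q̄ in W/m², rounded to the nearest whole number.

228 W/m²

The sunset hour angle satisfies cos H_s = −tan φ tan δ = -0.1506, giving H_s = 98.66°. In radians, H_s = 1.7219.
H_s sin φ sin δ = 1.7219 × 0.9070 × 0.0698 = 0.1090.
cos φ cos δ sin H_s = 0.4210 × 0.9976 × 0.9886 = 0.4152.
Q̄ = (1365/π) × (0.1090 + 0.4152) = 434.49 × 0.5242 = 227.76 W/m².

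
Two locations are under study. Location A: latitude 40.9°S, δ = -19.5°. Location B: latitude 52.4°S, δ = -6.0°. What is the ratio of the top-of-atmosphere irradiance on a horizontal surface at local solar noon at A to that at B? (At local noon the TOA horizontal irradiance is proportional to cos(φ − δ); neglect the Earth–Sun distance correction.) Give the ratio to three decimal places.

1.350

A: cos θ_z = cos(-40.9° − (-19.5°)) = 0.9311.
B: cos θ_z = cos(-52.4° − (-6.0°)) = 0.6896.
Ratio A/B = 0.9311 / 0.6896 = 1.3502.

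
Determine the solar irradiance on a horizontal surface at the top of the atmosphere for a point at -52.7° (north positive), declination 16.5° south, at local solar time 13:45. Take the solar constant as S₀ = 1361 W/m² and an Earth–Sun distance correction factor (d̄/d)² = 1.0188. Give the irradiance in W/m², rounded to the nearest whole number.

Hour angle H = 15° × (13.75 − 12) = 26.25°.
cos θ_z = sin φ sin δ + cos φ cos δ cos H = (-0.7955)(-0.2840) + (0.6060)(0.9588)(0.8969) = 0.7471.
Top-of-atmosphere irradiance = S₀ (d̄/d)² cos θ_z = 1361 × 1.0188 × 0.7471 = 1035.92 W/m².

1036 W/m²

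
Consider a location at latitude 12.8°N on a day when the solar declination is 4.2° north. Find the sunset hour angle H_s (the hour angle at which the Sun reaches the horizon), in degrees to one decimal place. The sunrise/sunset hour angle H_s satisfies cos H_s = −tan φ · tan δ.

cos H_s = −tan(12.8°) · tan(4.2°) = -0.0167, so H_s = arccos(-0.0167) = 90.96°.

91.0°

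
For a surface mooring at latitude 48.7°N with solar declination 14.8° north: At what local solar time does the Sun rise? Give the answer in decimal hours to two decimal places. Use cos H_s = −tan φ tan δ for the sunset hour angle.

4.83 h

−tan φ tan δ = −(1.1383)(0.2642) = -0.3007; H_s = arccos(-0.3007) = 107.50°.
Sunrise is at 12 − H_s/15 = 12 − 7.167 = 4.833 h local solar time.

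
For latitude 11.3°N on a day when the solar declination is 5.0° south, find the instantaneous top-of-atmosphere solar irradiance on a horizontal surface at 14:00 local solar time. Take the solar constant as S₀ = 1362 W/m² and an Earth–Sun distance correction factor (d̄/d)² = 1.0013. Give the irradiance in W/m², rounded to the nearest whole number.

Hour angle H = 15° × (14 − 12) = 30.00°.
With φ = 11.3°, δ = -5.0°, H = 30.00°: sin φ sin δ = -0.0171, cos φ cos δ cos H = 0.8460, so cos θ_z = 0.8289.
Top-of-atmosphere irradiance = S₀ (d̄/d)² cos θ_z = 1362 × 1.0013 × 0.8289 = 1130.43 W/m².

1130 W/m²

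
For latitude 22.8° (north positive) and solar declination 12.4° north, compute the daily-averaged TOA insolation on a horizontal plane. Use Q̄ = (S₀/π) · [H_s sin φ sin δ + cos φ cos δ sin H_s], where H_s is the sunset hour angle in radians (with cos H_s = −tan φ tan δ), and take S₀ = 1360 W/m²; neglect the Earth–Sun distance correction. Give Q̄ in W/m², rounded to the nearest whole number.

−tan φ tan δ = −(0.4204)(0.2199) = -0.0924; H_s = arccos(-0.0924) = 95.30°. In radians, H_s = 1.6633.
H_s sin φ sin δ = 1.6633 × 0.3875 × 0.2147 = 0.1384.
cos φ cos δ sin H_s = 0.9219 × 0.9767 × 0.9957 = 0.8965.
Q̄ = (1360/π) × (0.1384 + 0.8965) = 432.90 × 1.0349 = 448.01 W/m².

448 W/m²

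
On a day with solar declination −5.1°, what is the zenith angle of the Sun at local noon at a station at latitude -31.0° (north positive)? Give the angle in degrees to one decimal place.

25.9°

At local solar noon the hour angle is zero, so the zenith angle is |φ − δ| = |-31.0° − (-5.1°)| = 25.9°.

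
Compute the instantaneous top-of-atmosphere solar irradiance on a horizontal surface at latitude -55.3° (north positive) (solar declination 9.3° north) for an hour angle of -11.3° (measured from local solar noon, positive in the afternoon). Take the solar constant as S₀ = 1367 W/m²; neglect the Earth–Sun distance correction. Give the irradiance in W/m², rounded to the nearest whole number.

With φ = -55.3°, δ = 9.3°, H = -11.30°: sin φ sin δ = -0.1329, cos φ cos δ cos H = 0.5509, so cos θ_z = 0.4180.
Top-of-atmosphere irradiance = S₀ cos θ_z = 1367 × 0.4180 = 571.41 W/m².

571 W/m²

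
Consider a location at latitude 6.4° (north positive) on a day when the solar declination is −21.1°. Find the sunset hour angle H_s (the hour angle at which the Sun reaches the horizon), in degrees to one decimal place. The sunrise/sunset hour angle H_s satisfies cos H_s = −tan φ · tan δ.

−tan φ tan δ = −(0.1122)(-0.3859) = 0.0433; H_s = arccos(0.0433) = 87.52°.

87.5°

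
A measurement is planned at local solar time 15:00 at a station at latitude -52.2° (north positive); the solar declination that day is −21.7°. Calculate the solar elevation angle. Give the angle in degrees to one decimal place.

Hour angle H = 15° × (15 − 12) = 45.00°.
With φ = -52.2°, δ = -21.7°, H = 45.00°: sin φ sin δ = 0.2922, cos φ cos δ cos H = 0.4027, so cos θ_z = 0.6949.
θ_z = arccos(0.6949) = 45.98°, so the elevation is 90° − 45.98° = 44.02°.

44.0°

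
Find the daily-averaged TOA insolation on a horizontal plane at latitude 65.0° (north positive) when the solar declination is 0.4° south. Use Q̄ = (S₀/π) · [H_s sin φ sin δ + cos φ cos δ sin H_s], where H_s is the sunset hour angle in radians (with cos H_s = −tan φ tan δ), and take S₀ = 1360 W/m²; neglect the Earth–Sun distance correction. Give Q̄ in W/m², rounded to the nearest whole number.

cos H_s = −tan(65.0°) · tan(-0.4°) = 0.0150, so H_s = arccos(0.0150) = 89.14°. In radians, H_s = 1.5558.
H_s sin φ sin δ = 1.5558 × 0.9063 × -0.0070 = -0.0099.
cos φ cos δ sin H_s = 0.4226 × 1.0000 × 0.9999 = 0.4226.
Q̄ = (1360/π) × (-0.0099 + 0.4226) = 432.90 × 0.4127 = 178.66 W/m².

179 W/m²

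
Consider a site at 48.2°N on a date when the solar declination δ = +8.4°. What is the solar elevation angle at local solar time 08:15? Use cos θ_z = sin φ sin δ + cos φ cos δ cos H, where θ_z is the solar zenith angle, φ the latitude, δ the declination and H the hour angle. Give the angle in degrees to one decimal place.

Hour angle H = 15° × (8.25 − 12) = -56.25°.
With φ = 48.2°, δ = 8.4°, H = -56.25°: sin φ sin δ = 0.1089, cos φ cos δ cos H = 0.3663, so cos θ_z = 0.4752.
θ_z = arccos(0.4752) = 61.63°, so the elevation is 90° − 61.63° = 28.37°.

28.4°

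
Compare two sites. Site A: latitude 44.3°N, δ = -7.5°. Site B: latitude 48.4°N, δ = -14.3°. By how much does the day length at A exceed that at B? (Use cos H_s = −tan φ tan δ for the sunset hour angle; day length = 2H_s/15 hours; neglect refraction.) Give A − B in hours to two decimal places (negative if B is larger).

+1.24 h

A: H_s = arccos(−tan 44.3° · tan -7.5°) = 82.62°, so 2H_s/15 = 11.0160 h.
B: H_s = arccos(−tan 48.4° · tan -14.3°) = 73.32°, so 2H_s/15 = 9.7760 h.
A − B = 11.0160 − 9.7760 = 1.2400 h.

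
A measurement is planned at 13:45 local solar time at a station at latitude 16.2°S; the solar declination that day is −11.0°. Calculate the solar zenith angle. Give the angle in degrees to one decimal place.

Hour angle H = 15° × (13.75 − 12) = 26.25°.
With φ = -16.2°, δ = -11.0°, H = 26.25°: sin φ sin δ = 0.0532, cos φ cos δ cos H = 0.8454, so cos θ_z = 0.8986.
θ_z = arccos(0.8986) = 26.03°.

26.0°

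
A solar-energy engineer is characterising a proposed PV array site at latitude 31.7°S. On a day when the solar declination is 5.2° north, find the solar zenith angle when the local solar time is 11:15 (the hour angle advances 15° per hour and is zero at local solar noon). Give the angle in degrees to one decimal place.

Hour angle H = 15° × (11.25 − 12) = -11.25°.
With φ = -31.7°, δ = 5.2°, H = -11.25°: sin φ sin δ = -0.0476, cos φ cos δ cos H = 0.8310, so cos θ_z = 0.7834.
θ_z = arccos(0.7834) = 38.43°.

38.4°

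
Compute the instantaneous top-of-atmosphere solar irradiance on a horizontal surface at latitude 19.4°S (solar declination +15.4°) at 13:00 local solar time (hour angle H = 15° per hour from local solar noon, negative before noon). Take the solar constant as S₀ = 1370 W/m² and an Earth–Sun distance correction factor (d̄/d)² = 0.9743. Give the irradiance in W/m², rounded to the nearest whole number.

1055 W/m²

Hour angle H = 15° × (13 − 12) = 15.00°.
cos θ_z = sin(-19.4°) sin(15.4°) + cos(-19.4°) cos(15.4°) cos(15.00°) = -0.0882 + 0.8784 = 0.7902.
Top-of-atmosphere irradiance = S₀ (d̄/d)² cos θ_z = 1370 × 0.9743 × 0.7902 = 1054.75 W/m².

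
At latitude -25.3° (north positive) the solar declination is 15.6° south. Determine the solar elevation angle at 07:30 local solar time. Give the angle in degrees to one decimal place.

Hour angle H = 15° × (7.5 − 12) = -67.50°.
cos θ_z = sin φ sin δ + cos φ cos δ cos H = (-0.4274)(-0.2689) + (0.9041)(0.9632)(0.3827) = 0.4482.
θ_z = arccos(0.4482) = 63.37°, so the elevation is 90° − 63.37° = 26.63°.

26.6°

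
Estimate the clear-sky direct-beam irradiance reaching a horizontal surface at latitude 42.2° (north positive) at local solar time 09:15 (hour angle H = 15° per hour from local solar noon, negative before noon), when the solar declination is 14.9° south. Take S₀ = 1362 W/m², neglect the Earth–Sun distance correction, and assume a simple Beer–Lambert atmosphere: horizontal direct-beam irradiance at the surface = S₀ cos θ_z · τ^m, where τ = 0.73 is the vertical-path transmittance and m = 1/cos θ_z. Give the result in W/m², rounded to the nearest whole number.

210 W/m²

Hour angle H = 15° × (9.25 − 12) = -41.25°.
cos θ_z = sin φ sin δ + cos φ cos δ cos H = (0.6717)(-0.2571) + (0.7408)(0.9664)(0.7518) = 0.3655.
Air mass m = 1/cos θ_z = 1/0.3655 = 2.736; τ^m = 0.73^2.736 = 0.4227.
Surface direct beam = 1362 × 0.3655 × 0.4227 = 210.42 W/m².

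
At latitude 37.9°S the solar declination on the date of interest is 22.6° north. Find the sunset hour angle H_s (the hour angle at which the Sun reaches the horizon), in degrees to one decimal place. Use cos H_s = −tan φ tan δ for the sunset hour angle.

−tan φ tan δ = −(-0.7785)(0.4163) = 0.3241; H_s = arccos(0.3241) = 71.09°.

71.1°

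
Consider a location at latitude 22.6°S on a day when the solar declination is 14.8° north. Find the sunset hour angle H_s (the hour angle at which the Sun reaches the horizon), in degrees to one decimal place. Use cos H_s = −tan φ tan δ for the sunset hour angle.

83.7°

−tan φ tan δ = −(-0.4163)(0.2642) = 0.1100; H_s = arccos(0.1100) = 83.68°.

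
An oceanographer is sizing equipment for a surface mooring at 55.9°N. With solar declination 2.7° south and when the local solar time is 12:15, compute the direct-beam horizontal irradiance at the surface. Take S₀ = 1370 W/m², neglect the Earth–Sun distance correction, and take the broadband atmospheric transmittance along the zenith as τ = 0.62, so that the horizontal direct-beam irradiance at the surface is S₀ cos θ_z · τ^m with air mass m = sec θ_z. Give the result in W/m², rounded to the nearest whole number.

284 W/m²

Hour angle H = 15° × (12.25 − 12) = 3.75°.
With φ = 55.9°, δ = -2.7°, H = 3.75°: sin φ sin δ = -0.0390, cos φ cos δ cos H = 0.5588, so cos θ_z = 0.5198.
Air mass m = 1/cos θ_z = 1/0.5198 = 1.924; τ^m = 0.62^1.924 = 0.3986.
Surface direct beam = 1370 × 0.5198 × 0.3986 = 283.85 W/m².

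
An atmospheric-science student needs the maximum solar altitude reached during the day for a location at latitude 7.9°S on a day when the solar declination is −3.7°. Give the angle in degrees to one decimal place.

85.8°

At local solar noon the hour angle is zero, so the elevation is 90° − |φ − δ| = 90° − |-7.9° − (-3.7°)| = 90° − 4.2° = 85.8°.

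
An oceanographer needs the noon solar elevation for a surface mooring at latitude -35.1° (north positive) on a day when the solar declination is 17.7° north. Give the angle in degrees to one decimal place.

37.2°

At local solar noon the hour angle is zero, so the elevation is 90° − |φ − δ| = 90° − |-35.1° − (17.7°)| = 90° − 52.8° = 37.2°.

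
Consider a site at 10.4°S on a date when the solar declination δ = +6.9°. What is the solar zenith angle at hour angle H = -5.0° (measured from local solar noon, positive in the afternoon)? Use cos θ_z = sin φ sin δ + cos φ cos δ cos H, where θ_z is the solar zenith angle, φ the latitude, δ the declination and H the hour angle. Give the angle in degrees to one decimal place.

18.0°

With φ = -10.4°, δ = 6.9°, H = -5.00°: sin φ sin δ = -0.0217, cos φ cos δ cos H = 0.9727, so cos θ_z = 0.9510.
θ_z = arccos(0.9510) = 18.01°.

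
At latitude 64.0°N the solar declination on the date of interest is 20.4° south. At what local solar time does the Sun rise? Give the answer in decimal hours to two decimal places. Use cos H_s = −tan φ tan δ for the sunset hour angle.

9.31 h

cos H_s = −tan(64.0°) · tan(-20.4°) = 0.7625, so H_s = arccos(0.7625) = 40.31°.
Sunrise is at 12 − H_s/15 = 12 − 2.687 = 9.313 h local solar time.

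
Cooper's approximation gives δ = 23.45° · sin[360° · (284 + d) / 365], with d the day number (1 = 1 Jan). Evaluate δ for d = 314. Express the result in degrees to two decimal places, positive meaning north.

360 × (284 + 314) / 365 = 589.808°; sin(589.808°) = -0.7639.
δ = 23.45 × -0.7639 = -17.913° ≈ -17.91°.

-17.91°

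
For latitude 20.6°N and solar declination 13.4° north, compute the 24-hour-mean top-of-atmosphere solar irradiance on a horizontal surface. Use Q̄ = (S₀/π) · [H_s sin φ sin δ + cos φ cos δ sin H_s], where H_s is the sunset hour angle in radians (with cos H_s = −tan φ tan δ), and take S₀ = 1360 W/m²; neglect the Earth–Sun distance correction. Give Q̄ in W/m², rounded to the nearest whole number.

451 W/m²

cos H_s = −tan(20.6°) · tan(13.4°) = -0.0895, so H_s = arccos(-0.0895) = 95.13°. In radians, H_s = 1.6603.
H_s sin φ sin δ = 1.6603 × 0.3518 × 0.2317 = 0.1353.
cos φ cos δ sin H_s = 0.9361 × 0.9728 × 0.9960 = 0.9070.
Q̄ = (1360/π) × (0.1353 + 0.9070) = 432.90 × 1.0423 = 451.21 W/m².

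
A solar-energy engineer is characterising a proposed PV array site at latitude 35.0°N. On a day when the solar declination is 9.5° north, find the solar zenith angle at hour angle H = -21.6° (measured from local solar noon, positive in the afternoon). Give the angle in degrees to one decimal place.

With φ = 35.0°, δ = 9.5°, H = -21.60°: sin φ sin δ = 0.0947, cos φ cos δ cos H = 0.7512, so cos θ_z = 0.8459.
θ_z = arccos(0.8459) = 32.23°.

32.2°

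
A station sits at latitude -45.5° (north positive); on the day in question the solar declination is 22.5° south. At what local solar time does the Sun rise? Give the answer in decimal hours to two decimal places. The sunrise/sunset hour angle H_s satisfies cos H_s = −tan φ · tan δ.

4.34 h

The sunset hour angle satisfies cos H_s = −tan φ tan δ = -0.4215, giving H_s = 114.93°.
Sunrise is at 12 − H_s/15 = 12 − 7.662 = 4.338 h local solar time.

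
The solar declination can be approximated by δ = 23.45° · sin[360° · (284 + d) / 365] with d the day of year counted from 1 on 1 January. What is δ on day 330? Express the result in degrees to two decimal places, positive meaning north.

-21.35°

360 × (284 + 330) / 365 = 605.589°; sin(605.589°) = -0.9106.
δ = 23.45 × -0.9106 = -21.354° ≈ -21.35°.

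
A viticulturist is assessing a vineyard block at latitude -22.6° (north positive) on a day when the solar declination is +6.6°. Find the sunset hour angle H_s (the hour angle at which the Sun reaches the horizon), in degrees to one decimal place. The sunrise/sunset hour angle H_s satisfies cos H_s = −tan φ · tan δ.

cos H_s = −tan(-22.6°) · tan(6.6°) = 0.0482, so H_s = arccos(0.0482) = 87.24°.

87.2°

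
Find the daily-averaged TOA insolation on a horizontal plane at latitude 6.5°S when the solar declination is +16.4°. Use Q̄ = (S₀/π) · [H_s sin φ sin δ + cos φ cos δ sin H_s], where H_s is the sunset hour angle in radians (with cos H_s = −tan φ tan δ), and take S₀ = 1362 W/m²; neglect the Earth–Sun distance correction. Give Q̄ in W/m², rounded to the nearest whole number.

−tan φ tan δ = −(-0.1139)(0.2943) = 0.0335; H_s = arccos(0.0335) = 88.08°. In radians, H_s = 1.5373.
H_s sin φ sin δ = 1.5373 × -0.1132 × 0.2823 = -0.0491.
cos φ cos δ sin H_s = 0.9936 × 0.9593 × 0.9994 = 0.9526.
Q̄ = (1362/π) × (-0.0491 + 0.9526) = 433.54 × 0.9035 = 391.70 W/m².

392 W/m²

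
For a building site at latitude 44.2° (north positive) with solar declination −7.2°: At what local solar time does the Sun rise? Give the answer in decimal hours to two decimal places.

6.47 h

cos H_s = −tan(44.2°) · tan(-7.2°) = 0.1228, so H_s = arccos(0.1228) = 82.95°.
Sunrise is at 12 − H_s/15 = 12 − 5.530 = 6.470 h local solar time.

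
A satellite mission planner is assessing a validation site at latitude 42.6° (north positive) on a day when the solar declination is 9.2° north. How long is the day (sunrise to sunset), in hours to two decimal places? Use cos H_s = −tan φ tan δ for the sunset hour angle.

The sunset hour angle satisfies cos H_s = −tan φ tan δ = -0.1489, giving H_s = 98.56°.
Day length = 2 H_s / 15° h⁻¹ = 197.12° / 15 = 13.141 h.

13.14 hours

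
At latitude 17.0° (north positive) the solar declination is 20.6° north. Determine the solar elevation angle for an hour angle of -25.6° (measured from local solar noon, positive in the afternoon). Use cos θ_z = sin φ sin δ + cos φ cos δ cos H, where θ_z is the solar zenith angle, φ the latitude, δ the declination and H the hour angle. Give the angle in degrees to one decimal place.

cos θ_z = sin φ sin δ + cos φ cos δ cos H = (0.2924)(0.3518) + (0.9563)(0.9361)(0.9018) = 0.9102.
θ_z = arccos(0.9102) = 24.47°, so the elevation is 90° − 24.47° = 65.53°.

65.5°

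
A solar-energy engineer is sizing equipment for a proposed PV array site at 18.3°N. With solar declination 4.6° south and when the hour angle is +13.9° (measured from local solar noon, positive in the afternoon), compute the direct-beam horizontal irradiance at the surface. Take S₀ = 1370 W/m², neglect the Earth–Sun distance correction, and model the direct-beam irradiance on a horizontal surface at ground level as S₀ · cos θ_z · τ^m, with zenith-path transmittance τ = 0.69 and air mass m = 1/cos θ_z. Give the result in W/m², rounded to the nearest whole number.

808 W/m²

cos θ_z = sin(18.3°) sin(-4.6°) + cos(18.3°) cos(-4.6°) cos(13.90°) = -0.0252 + 0.9187 = 0.8935.
Air mass m = 1/cos θ_z = 1/0.8935 = 1.119; τ^m = 0.69^1.119 = 0.6602.
Surface direct beam = 1370 × 0.8935 × 0.6602 = 808.15 W/m².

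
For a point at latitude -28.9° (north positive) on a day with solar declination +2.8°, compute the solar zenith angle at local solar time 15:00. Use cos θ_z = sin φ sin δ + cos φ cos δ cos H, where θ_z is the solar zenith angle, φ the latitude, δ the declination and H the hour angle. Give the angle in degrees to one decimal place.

Hour angle H = 15° × (15 − 12) = 45.00°.
cos θ_z = sin(-28.9°) sin(2.8°) + cos(-28.9°) cos(2.8°) cos(45.00°) = -0.0236 + 0.6183 = 0.5947.
θ_z = arccos(0.5947) = 53.51°.

53.5°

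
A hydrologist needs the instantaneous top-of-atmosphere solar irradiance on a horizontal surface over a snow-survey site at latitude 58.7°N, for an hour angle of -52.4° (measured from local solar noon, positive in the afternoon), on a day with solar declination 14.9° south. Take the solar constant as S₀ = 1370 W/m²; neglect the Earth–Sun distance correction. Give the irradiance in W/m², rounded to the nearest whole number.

cos θ_z = sin(58.7°) sin(-14.9°) + cos(58.7°) cos(-14.9°) cos(-52.40°) = -0.2197 + 0.3063 = 0.0866.
Top-of-atmosphere irradiance = S₀ cos θ_z = 1370 × 0.0866 = 118.64 W/m².

119 W/m²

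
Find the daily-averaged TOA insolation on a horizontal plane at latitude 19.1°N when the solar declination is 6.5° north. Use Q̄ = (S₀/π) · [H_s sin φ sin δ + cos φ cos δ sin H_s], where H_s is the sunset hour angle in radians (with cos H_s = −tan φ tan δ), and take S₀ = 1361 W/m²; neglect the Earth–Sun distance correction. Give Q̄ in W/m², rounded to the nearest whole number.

cos H_s = −tan(19.1°) · tan(6.5°) = -0.0395, so H_s = arccos(-0.0395) = 92.26°. In radians, H_s = 1.6102.
H_s sin φ sin δ = 1.6102 × 0.3272 × 0.1132 = 0.0596.
cos φ cos δ sin H_s = 0.9449 × 0.9936 × 0.9992 = 0.9381.
Q̄ = (1361/π) × (0.0596 + 0.9381) = 433.22 × 0.9977 = 432.22 W/m².

432 W/m²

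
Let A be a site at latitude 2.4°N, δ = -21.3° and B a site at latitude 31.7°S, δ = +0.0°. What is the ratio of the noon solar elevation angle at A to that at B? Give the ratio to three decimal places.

1.137

A: 90° − |2.4 − (-21.3)| = 66.30°.
B: 90° − |-31.7 − (0.0)| = 58.30°.
Ratio A/B = 66.3000 / 58.3000 = 1.1372.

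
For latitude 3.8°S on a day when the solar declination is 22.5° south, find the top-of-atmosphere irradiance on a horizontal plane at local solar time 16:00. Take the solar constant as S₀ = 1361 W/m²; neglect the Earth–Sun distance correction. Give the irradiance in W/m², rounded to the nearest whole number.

Hour angle H = 15° × (16 − 12) = 60.00°.
With φ = -3.8°, δ = -22.5°, H = 60.00°: sin φ sin δ = 0.0254, cos φ cos δ cos H = 0.4609, so cos θ_z = 0.4863.
Top-of-atmosphere irradiance = S₀ cos θ_z = 1361 × 0.4863 = 661.85 W/m².

662 W/m²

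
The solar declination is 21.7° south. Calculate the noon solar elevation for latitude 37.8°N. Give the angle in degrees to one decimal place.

30.5°

At local solar noon the hour angle is zero, so the elevation is 90° − |φ − δ| = 90° − |37.8° − (-21.7°)| = 90° − 59.5° = 30.5°.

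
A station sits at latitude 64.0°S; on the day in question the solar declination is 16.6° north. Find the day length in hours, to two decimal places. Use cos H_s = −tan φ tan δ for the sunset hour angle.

The sunset hour angle satisfies cos H_s = −tan φ tan δ = 0.6112, giving H_s = 52.32°.
Day length = 2 H_s / 15° h⁻¹ = 104.64° / 15 = 6.976 h.

6.98 hours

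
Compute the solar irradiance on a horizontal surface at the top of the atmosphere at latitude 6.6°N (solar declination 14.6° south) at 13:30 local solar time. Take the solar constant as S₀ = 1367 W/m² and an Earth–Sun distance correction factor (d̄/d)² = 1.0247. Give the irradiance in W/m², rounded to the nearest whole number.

Hour angle H = 15° × (13.5 − 12) = 22.50°.
With φ = 6.6°, δ = -14.6°, H = 22.50°: sin φ sin δ = -0.0290, cos φ cos δ cos H = 0.8881, so cos θ_z = 0.8591.
Top-of-atmosphere irradiance = S₀ (d̄/d)² cos θ_z = 1367 × 1.0247 × 0.8591 = 1203.40 W/m².

1203 W/m²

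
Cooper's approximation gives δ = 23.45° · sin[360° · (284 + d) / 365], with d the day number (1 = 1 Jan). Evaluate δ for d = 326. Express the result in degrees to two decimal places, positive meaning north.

360 × (284 + 326) / 365 = 601.644°; sin(601.644°) = -0.8800.
δ = 23.45 × -0.8800 = -20.636° ≈ -20.64°.

-20.64°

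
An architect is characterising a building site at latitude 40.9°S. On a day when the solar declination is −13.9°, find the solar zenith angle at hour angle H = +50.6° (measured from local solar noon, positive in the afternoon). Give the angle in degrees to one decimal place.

With φ = -40.9°, δ = -13.9°, H = 50.60°: sin φ sin δ = 0.1573, cos φ cos δ cos H = 0.4657, so cos θ_z = 0.6230.
θ_z = arccos(0.6230) = 51.46°.

51.5°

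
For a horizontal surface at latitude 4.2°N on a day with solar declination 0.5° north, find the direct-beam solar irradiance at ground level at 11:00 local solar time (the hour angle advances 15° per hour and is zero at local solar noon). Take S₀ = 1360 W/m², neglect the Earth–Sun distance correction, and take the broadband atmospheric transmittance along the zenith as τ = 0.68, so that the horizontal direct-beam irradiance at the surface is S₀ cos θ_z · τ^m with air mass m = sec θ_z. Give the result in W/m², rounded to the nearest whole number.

Hour angle H = 15° × (11 − 12) = -15.00°.
cos θ_z = sin(4.2°) sin(0.5°) + cos(4.2°) cos(0.5°) cos(-15.00°) = 0.0006 + 0.9633 = 0.9639.
Air mass m = 1/cos θ_z = 1/0.9639 = 1.037; τ^m = 0.68^1.037 = 0.6704.
Surface direct beam = 1360 × 0.9639 × 0.6704 = 878.83 W/m².

879 W/m²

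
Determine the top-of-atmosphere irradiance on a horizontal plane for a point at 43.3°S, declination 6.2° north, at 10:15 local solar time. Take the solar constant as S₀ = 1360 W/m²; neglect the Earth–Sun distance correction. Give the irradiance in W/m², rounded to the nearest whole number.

Hour angle H = 15° × (10.25 − 12) = -26.25°.
cos θ_z = sin(-43.3°) sin(6.2°) + cos(-43.3°) cos(6.2°) cos(-26.25°) = -0.0741 + 0.6489 = 0.5748.
Top-of-atmosphere irradiance = S₀ cos θ_z = 1360 × 0.5748 = 781.73 W/m².

782 W/m²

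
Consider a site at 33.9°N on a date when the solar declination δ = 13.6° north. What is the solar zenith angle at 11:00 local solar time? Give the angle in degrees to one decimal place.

Hour angle H = 15° × (11 − 12) = -15.00°.
cos θ_z = sin(33.9°) sin(13.6°) + cos(33.9°) cos(13.6°) cos(-15.00°) = 0.1311 + 0.7793 = 0.9104.
θ_z = arccos(0.9104) = 24.44°.

24.4°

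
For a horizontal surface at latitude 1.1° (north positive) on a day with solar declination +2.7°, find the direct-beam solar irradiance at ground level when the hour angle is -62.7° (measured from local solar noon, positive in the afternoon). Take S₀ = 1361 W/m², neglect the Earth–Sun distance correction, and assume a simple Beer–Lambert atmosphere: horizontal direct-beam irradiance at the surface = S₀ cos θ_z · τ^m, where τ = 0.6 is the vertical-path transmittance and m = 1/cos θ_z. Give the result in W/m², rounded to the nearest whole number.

With φ = 1.1°, δ = 2.7°, H = -62.70°: sin φ sin δ = 0.0009, cos φ cos δ cos H = 0.4581, so cos θ_z = 0.4590.
Air mass m = 1/cos θ_z = 1/0.4590 = 2.179; τ^m = 0.6^2.179 = 0.3285.
Surface direct beam = 1361 × 0.4590 × 0.3285 = 205.21 W/m².

205 W/m²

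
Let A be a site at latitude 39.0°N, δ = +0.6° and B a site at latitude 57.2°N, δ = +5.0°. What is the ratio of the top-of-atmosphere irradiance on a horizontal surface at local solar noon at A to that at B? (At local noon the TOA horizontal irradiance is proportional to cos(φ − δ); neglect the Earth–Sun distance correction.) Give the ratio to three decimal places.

A: cos θ_z = cos(39.0° − (0.6°)) = 0.7837.
B: cos θ_z = cos(57.2° − (5.0°)) = 0.6129.
Ratio A/B = 0.7837 / 0.6129 = 1.2787.

1.279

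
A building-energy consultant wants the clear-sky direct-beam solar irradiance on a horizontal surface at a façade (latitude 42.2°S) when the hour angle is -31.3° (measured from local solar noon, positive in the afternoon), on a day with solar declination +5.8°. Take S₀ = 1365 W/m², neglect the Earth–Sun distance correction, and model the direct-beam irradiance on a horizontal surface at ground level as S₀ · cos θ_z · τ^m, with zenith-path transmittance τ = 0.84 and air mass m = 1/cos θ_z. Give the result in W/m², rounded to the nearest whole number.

562 W/m²

cos θ_z = sin φ sin δ + cos φ cos δ cos H = (-0.6717)(0.1011) + (0.7408)(0.9949)(0.8545) = 0.5619.
Air mass m = 1/cos θ_z = 1/0.5619 = 1.780; τ^m = 0.84^1.780 = 0.7332.
Surface direct beam = 1365 × 0.5619 × 0.7332 = 562.36 W/m².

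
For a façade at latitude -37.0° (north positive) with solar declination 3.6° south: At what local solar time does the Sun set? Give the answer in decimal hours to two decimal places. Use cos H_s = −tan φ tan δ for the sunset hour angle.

cos H_s = −tan(-37.0°) · tan(-3.6°) = -0.0474, so H_s = arccos(-0.0474) = 92.72°.
Sunset is at 12 + H_s/15 = 12 + 6.181 = 18.181 h local solar time.

18.18 h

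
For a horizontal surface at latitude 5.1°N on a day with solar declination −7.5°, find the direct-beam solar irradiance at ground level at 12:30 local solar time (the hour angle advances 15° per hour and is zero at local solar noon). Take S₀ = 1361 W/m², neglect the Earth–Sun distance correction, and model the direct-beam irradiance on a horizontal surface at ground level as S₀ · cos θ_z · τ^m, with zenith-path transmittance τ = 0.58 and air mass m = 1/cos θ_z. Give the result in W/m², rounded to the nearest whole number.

Hour angle H = 15° × (12.5 − 12) = 7.50°.
cos θ_z = sin(5.1°) sin(-7.5°) + cos(5.1°) cos(-7.5°) cos(7.50°) = -0.0116 + 0.9791 = 0.9675.
Air mass m = 1/cos θ_z = 1/0.9675 = 1.034; τ^m = 0.58^1.034 = 0.5694.
Surface direct beam = 1361 × 0.9675 × 0.5694 = 749.77 W/m².

750 W/m²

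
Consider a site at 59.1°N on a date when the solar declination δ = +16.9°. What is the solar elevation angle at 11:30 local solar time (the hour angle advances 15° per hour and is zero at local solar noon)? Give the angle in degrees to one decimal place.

47.4°

Hour angle H = 15° × (11.5 − 12) = -7.50°.
cos θ_z = sin φ sin δ + cos φ cos δ cos H = (0.8581)(0.2907) + (0.5135)(0.9568)(0.9914) = 0.7365.
θ_z = arccos(0.7365) = 42.57°, so the elevation is 90° − 42.57° = 47.43°.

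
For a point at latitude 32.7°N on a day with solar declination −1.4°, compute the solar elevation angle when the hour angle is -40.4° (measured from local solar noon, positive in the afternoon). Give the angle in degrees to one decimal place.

cos θ_z = sin(32.7°) sin(-1.4°) + cos(32.7°) cos(-1.4°) cos(-40.40°) = -0.0132 + 0.6407 = 0.6275.
θ_z = arccos(0.6275) = 51.13°, so the elevation is 90° − 51.13° = 38.87°.

38.9°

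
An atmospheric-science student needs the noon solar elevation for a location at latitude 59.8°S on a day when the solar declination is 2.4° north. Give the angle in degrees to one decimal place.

At local solar noon the hour angle is zero, so the elevation is 90° − |φ − δ| = 90° − |-59.8° − (2.4°)| = 90° − 62.2° = 27.8°.

27.8°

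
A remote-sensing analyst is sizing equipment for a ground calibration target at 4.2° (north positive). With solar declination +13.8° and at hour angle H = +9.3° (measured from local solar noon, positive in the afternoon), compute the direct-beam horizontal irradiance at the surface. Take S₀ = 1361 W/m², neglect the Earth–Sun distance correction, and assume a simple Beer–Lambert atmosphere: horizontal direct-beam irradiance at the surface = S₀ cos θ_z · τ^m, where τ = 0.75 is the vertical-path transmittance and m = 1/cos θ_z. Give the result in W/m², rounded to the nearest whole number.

cos θ_z = sin(4.2°) sin(13.8°) + cos(4.2°) cos(13.8°) cos(9.30°) = 0.0175 + 0.9558 = 0.9733.
Air mass m = 1/cos θ_z = 1/0.9733 = 1.027; τ^m = 0.75^1.027 = 0.7442.
Surface direct beam = 1361 × 0.9733 × 0.7442 = 985.81 W/m².

986 W/m²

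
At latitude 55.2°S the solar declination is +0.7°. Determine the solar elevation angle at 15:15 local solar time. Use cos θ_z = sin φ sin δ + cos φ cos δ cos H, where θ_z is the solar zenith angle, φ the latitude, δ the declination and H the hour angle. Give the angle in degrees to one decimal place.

Hour angle H = 15° × (15.25 − 12) = 48.75°.
cos θ_z = sin(-55.2°) sin(0.7°) + cos(-55.2°) cos(0.7°) cos(48.75°) = -0.0100 + 0.3763 = 0.3663.
θ_z = arccos(0.3663) = 68.51°, so the elevation is 90° − 68.51° = 21.49°.

21.5°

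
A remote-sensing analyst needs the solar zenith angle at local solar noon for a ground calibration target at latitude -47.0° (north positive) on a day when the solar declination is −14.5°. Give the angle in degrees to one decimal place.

At local solar noon the hour angle is zero, so the zenith angle is |φ − δ| = |-47.0° − (-14.5°)| = 32.5°.

32.5°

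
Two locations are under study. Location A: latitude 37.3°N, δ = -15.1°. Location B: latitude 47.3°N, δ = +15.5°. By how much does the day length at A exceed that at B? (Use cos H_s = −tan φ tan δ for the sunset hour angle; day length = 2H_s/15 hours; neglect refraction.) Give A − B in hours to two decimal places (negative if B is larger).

-3.91 h

A: H_s = arccos(−tan 37.3° · tan -15.1°) = 78.14°, so 2H_s/15 = 10.4187 h.
B: H_s = arccos(−tan 47.3° · tan 15.5°) = 107.49°, so 2H_s/15 = 14.3320 h.
A − B = 10.4187 − 14.3320 = -3.9133 h.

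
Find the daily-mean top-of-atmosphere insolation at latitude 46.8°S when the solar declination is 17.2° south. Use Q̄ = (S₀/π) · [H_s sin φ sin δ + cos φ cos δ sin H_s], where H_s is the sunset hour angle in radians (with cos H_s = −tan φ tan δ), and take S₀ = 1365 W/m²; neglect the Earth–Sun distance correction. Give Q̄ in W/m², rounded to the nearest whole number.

−tan φ tan δ = −(-1.0649)(-0.3096) = -0.3297; H_s = arccos(-0.3297) = 109.25°. In radians, H_s = 1.9068.
H_s sin φ sin δ = 1.9068 × -0.7290 × -0.2957 = 0.4110.
cos φ cos δ sin H_s = 0.6845 × 0.9553 × 0.9441 = 0.6173.
Q̄ = (1365/π) × (0.4110 + 0.6173) = 434.49 × 1.0283 = 446.79 W/m².

447 W/m²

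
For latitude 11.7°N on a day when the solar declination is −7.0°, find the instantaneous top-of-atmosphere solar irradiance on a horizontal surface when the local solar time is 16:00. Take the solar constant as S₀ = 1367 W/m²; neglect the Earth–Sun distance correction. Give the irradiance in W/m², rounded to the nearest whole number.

Hour angle H = 15° × (16 − 12) = 60.00°.
With φ = 11.7°, δ = -7.0°, H = 60.00°: sin φ sin δ = -0.0247, cos φ cos δ cos H = 0.4860, so cos θ_z = 0.4613.
Top-of-atmosphere irradiance = S₀ cos θ_z = 1367 × 0.4613 = 630.60 W/m².

631 W/m²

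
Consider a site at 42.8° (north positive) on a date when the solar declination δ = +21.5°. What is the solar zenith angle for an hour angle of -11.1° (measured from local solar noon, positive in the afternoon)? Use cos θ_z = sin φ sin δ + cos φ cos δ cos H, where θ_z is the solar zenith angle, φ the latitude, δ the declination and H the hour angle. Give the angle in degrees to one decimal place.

23.2°

With φ = 42.8°, δ = 21.5°, H = -11.10°: sin φ sin δ = 0.2490, cos φ cos δ cos H = 0.6699, so cos θ_z = 0.9189.
θ_z = arccos(0.9189) = 23.23°.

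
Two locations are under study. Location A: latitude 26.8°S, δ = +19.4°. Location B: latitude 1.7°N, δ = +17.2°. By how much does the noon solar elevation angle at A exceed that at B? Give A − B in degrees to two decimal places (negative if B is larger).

A: 90° − |-26.8 − (19.4)| = 43.80°.
B: 90° − |1.7 − (17.2)| = 74.50°.
A − B = 43.80 − 74.50 = -30.70°.

-30.70°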